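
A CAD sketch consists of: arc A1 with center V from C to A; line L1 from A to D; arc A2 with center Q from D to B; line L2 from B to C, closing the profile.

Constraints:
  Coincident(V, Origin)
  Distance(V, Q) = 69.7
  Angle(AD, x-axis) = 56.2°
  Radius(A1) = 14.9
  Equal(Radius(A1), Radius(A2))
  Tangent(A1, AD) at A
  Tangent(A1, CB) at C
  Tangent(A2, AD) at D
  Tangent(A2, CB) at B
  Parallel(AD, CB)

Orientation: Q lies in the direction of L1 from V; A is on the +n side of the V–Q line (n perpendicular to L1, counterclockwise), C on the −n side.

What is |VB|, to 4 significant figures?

71.27

Tangency of A1 to both parallel lines with radius 14.9 puts A and C at V ± 14.9·n: A = (-12.38, 8.289), C = (12.38, -8.289). Equal radii place D and B the same way about Q: D = Q + 14.9·n = (26.39, 66.21), B = Q − 14.9·n = (51.16, 49.63). Then |VB| = |B − V| = 71.27.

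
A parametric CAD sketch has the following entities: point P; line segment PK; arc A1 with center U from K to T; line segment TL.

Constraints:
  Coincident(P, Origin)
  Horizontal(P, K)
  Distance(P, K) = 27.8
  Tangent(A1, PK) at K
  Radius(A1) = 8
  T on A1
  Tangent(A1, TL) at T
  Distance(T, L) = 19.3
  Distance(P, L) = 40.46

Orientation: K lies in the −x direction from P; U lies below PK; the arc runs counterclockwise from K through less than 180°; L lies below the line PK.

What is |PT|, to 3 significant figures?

36.9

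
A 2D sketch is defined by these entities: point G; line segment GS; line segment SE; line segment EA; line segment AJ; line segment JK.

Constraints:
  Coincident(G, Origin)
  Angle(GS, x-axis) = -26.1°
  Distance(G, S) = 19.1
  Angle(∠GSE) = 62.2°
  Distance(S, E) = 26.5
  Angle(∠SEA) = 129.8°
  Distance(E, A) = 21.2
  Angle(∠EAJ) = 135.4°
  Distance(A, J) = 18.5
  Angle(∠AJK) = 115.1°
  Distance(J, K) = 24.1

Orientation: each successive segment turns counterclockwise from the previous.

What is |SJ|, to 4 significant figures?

51.86

∠SEA = 129.8° gives EA at 141.9° from the x-axis; with |EA| = 21.2, A = (-0.3169, 31.17). ∠EAJ = 135.4° gives AJ at -173.5° from the x-axis; with |AJ| = 18.5, J = (-18.70, 29.07). Then |SJ| = |J − S| = 51.86.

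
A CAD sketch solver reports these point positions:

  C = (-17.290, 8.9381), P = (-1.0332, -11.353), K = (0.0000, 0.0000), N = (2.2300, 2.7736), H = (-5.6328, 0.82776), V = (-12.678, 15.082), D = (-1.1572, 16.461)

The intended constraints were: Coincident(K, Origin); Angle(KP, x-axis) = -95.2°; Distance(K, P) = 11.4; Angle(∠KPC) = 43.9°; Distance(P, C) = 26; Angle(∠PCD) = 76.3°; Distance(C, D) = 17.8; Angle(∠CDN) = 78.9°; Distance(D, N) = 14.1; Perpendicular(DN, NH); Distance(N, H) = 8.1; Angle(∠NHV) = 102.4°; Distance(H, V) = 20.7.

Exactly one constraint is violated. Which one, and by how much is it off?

Distance(H, V) = 20.7 — off by 4.80.

K = (0.00, 0.00) ✓; KP at -95.20° ✓; |KP| = 11.40 ✓; ∠KPC = 43.90° ✓; |PC| = 26.00 ✓; ∠PCD = 76.30° ✓; |CD| = 17.80 ✓; ∠CDN = 78.90° ✓; |DN| = 14.10 ✓; ∠(DN, NH) = 90.00° ✓; |NH| = 8.100 ✓; ∠NHV = 102.4° ✓; |HV| = 15.90 ✗.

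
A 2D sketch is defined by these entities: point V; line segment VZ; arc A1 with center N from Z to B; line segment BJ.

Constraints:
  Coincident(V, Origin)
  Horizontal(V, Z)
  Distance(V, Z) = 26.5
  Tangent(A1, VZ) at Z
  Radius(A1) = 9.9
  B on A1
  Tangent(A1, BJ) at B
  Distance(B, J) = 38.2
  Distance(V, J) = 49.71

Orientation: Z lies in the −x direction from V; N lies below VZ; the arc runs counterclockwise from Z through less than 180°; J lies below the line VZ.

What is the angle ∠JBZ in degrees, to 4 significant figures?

119.0°

V is at the origin; VZ is horizontal with |VZ| = 26.5 and Z on the −x side, so Z = (-26.50, 0.000). The tangent condition forces NZ to be normal to VZ, so N = Z + (0, -9.9) = (-26.50, -9.900). Since NB ⟂ BJ (tangency), |NJ| = √(9.9² + 38.2²) = 39.46 regardless of where B sits on A1. So J lies on both circle(V, 49.71) and circle(N, 39.46); the below-VZ intersection is J = (-14.59, -47.52). B is the foot of the tangent from J: B = (-34.89, -15.16).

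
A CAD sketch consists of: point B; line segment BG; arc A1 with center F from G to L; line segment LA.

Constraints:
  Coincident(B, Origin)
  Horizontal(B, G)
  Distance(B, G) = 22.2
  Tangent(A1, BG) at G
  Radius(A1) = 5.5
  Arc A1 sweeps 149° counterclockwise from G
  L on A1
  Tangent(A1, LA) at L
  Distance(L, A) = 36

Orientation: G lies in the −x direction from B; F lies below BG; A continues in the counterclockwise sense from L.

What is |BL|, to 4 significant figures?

27.04

B is at the origin; B and G share the same y with |BG| = 22.2 and G on the −x side, so G = (-22.20, 0.000). A1 meets BG tangentially, so FG is at right angles to BG, so F = G + (0, -5.5) = (-22.20, -5.500). On A1, G sits at bearing 90° from F; a 149° counterclockwise sweep puts L at bearing 239°, so L = F + 5.5·(cos 239°, sin 239°) = (-25.03, -10.21). Then |BL| = |L − B| = 27.04.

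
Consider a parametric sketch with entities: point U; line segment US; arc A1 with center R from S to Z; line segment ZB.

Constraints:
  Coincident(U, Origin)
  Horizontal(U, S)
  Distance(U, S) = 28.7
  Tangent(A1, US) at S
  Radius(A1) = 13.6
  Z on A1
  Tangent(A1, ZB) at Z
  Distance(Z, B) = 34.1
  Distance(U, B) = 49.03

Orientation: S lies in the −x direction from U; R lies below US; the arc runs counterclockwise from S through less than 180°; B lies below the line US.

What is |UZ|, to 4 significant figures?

44.75

Checks: |RZ| = 13.60 ✓; ∠(RZ, ZB) = 90.00° ✓; |ZB| = 34.10 ✓; |UB| = 49.03 ✓.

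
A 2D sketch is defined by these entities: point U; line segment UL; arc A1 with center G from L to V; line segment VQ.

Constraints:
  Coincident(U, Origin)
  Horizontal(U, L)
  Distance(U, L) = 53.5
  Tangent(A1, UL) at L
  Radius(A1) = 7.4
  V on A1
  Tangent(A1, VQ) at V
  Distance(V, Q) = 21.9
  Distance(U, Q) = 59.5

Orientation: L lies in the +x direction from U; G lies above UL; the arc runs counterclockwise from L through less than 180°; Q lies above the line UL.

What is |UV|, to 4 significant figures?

61.14

Checks: |GV| = 7.400 ✓; ∠(GV, VQ) = 90.00° ✓; |VQ| = 21.90 ✓; |UQ| = 59.50 ✓.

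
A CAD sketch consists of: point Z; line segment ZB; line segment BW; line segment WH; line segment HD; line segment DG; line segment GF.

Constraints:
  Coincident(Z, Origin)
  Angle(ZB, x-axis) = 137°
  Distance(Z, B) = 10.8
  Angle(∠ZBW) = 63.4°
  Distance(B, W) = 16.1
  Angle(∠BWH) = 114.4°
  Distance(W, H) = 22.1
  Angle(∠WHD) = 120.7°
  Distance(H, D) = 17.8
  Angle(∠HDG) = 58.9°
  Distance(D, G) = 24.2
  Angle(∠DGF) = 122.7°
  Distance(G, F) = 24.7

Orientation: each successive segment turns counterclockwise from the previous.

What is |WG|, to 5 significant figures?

16.672

∠WHD = 120.7° gives HD at 18.500° from the x-axis; with |HD| = 17.8, D = (21.165, -16.872). ∠HDG = 58.9° gives DG at 139.60° from the x-axis; with |DG| = 24.2, G = (2.7362, -1.1874). Then |WG| = |G − W| = 16.672.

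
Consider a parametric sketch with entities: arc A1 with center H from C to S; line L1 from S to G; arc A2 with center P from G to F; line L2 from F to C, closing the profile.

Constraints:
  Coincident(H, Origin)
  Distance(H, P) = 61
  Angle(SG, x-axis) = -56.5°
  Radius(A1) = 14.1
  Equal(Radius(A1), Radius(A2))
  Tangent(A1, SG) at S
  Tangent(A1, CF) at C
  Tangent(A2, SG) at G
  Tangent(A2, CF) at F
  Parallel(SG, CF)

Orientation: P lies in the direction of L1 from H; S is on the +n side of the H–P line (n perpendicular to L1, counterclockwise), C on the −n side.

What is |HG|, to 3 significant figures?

62.6

The slot axis is L1's direction at -56.5°, so u = (cos -56.5°, sin -56.5°) = (0.552, -0.834) and n = (−sin -56.5°, cos -56.5°) = (0.834, 0.552). H is at the origin and P lies 61.0 along u from H, so P = 61.0·u = (33.7, -50.9). Tangency of A1 to both parallel lines with radius 14.1 puts S and C at H ± 14.1·n: S = (11.8, 7.78), C = (-11.8, -7.78). Equal radii place G and F the same way about P: G = P + 14.1·n = (45.4, -43.1), F = P − 14.1·n = (21.9, -58.6). Then |HG| = |G − H| = 62.6.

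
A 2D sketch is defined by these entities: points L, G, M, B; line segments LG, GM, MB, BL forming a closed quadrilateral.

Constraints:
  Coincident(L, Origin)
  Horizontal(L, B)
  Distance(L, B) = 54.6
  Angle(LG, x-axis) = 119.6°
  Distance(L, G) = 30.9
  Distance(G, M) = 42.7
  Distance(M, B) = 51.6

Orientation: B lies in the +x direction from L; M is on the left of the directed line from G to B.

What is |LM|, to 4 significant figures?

48.72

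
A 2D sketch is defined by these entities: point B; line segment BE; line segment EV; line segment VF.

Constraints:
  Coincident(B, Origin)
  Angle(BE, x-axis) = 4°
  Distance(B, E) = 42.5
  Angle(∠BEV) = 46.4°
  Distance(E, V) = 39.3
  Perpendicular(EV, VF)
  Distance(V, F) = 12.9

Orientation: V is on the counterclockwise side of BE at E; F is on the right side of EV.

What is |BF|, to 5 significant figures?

44.805

∠BEV = 46.4°, so EV runs at 4.0° + (180° − 46.4°) = 137.60° from the x-axis; with |EV| = 39.3, V = E + 39.3·(cos 137.60°, sin 137.60°) = (13.375, 29.465). The perpendicularity gives VF at right angles to EV; with |VF| = 12.9 on the right of EV, F = V + 12.9·(0.67430, 0.73846) = (22.074, 38.991). Then |BF| = |F − B| = 44.805.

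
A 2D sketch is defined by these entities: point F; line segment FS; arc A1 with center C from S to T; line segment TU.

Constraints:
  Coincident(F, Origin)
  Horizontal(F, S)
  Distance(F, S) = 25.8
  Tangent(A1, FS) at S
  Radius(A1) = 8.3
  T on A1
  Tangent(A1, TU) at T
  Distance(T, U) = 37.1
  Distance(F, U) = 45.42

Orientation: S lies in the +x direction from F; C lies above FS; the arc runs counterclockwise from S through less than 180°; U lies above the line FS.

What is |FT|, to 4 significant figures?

35.16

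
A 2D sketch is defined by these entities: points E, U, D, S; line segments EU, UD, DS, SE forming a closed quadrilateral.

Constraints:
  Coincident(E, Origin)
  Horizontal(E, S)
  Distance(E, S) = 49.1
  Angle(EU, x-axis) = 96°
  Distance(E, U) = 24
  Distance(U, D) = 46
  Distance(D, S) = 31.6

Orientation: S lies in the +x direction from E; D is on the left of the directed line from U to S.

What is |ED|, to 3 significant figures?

53.0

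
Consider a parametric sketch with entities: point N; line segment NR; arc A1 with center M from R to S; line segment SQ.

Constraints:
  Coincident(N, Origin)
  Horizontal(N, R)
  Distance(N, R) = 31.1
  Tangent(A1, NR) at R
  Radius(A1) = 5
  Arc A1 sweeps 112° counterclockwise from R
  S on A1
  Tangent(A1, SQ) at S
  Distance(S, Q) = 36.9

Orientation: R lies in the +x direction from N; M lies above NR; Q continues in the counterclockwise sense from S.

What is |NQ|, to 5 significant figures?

46.564

N is at the origin; NR is horizontal with |NR| = 31.1 and R on the +x side, so R = (31.100, 0.0000). The tangent condition forces MR to be normal to NR, so M = R + (0, 5) = (31.100, 5.0000). On A1, R sits at bearing -90° from M; a 112° counterclockwise sweep puts S at bearing 22°, so S = M + 5.0·(cos 22°, sin 22°) = (35.736, 6.8730). The tangent condition forces MS to be normal to SQ, so SQ runs along (−sin 22°, cos 22°); with |SQ| = 36.9, Q = (21.913, 41.086). Then |NQ| = |Q − N| = 46.564.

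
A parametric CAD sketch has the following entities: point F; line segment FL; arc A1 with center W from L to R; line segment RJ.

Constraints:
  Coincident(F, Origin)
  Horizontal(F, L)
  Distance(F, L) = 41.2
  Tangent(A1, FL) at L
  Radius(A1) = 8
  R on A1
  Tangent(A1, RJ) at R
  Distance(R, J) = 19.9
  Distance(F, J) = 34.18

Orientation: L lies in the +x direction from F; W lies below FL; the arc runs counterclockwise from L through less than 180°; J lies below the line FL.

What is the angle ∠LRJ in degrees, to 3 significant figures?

147°

Checks: |WL| = 8.000 ✓; |WR| = 8.000 ✓; ∠(WR, RJ) = 90.00° ✓; |RJ| = 19.90 ✓; |FJ| = 34.18 ✓.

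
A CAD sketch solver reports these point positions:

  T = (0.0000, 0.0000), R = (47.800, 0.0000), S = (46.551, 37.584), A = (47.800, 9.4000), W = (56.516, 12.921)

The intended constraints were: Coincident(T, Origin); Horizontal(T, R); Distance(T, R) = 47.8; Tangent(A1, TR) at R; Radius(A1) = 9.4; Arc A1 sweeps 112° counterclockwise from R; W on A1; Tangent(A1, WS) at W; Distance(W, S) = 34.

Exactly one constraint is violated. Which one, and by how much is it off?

Distance(W, S) = 34 — off by 7.40.

T = (0.00, 0.00) ✓; T.y = 0.00, R.y = 0.00 ✓; |TR| = 47.80 ✓; ∠(AR, RT) = 90.00° ✓; |AR| = 9.400 ✓; bearing(A→W) − bearing(A→R) = 112.0° ✓; |AW| = 9.400 ✓; ∠(AW, WS) = 90.00° ✓; |WS| = 26.60 ✗.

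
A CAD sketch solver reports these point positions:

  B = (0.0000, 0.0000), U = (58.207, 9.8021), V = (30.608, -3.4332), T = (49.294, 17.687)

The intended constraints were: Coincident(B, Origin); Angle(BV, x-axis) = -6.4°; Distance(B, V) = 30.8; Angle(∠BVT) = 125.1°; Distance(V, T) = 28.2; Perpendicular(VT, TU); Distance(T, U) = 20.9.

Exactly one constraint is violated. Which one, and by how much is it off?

Distance(T, U) = 20.9 — off by 9.00.

B = (0.00, 0.00) ✓; BV at -6.400° ✓; |BV| = 30.80 ✓; ∠BVT = 125.1° ✓; |VT| = 28.20 ✓; ∠(VT, TU) = 90.00° ✓; |TU| = 11.90 ✗.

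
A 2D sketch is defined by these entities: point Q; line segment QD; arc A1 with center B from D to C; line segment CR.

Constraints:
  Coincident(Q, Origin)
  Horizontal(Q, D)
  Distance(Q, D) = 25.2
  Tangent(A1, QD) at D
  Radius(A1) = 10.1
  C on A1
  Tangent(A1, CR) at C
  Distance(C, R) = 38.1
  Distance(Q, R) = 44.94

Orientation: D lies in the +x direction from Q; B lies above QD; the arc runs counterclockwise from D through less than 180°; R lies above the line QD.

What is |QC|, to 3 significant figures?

36.7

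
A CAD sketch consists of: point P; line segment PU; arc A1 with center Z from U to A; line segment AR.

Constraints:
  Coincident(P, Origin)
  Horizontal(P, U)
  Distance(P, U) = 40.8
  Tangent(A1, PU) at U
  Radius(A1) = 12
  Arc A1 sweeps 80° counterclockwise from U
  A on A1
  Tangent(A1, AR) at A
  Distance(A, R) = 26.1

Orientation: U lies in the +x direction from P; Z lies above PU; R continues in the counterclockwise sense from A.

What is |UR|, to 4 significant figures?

39.19

On A1, U sits at bearing -90° from Z; an 80° counterclockwise sweep puts A at bearing -10°, so A = Z + 12.0·(cos -10°, sin -10°) = (52.62, 9.916). The tangent condition forces ZA to be normal to AR, so AR runs along (−sin -10°, cos -10°); with |AR| = 26.1, R = (57.15, 35.62). Then |UR| = |R − U| = 39.19.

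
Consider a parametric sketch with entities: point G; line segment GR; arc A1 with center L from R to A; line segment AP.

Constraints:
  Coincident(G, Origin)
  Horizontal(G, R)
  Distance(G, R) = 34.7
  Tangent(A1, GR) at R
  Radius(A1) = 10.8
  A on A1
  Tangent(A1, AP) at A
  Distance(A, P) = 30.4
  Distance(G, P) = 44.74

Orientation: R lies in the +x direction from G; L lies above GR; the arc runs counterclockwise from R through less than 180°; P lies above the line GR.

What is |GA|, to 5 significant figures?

46.130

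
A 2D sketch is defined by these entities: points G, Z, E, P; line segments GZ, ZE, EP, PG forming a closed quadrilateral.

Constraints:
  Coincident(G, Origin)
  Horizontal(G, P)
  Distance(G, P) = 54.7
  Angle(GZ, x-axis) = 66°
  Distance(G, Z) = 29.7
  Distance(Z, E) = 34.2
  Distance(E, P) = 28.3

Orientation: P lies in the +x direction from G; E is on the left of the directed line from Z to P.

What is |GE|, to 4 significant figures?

53.59

Checks: |ZE| = 34.20 ✓; |EP| = 28.30 ✓.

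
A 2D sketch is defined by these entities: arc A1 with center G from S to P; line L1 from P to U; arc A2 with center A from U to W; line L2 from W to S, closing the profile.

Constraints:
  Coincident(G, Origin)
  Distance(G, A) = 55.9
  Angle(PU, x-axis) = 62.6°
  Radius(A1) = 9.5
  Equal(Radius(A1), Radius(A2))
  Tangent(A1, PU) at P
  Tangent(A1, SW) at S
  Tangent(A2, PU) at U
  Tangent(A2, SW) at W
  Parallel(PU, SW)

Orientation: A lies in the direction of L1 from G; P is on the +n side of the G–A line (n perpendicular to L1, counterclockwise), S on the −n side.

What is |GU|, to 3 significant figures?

56.7

The slot axis is L1's direction at 62.6°, so u = (cos 62.6°, sin 62.6°) = (0.460, 0.888) and n = (−sin 62.6°, cos 62.6°) = (-0.888, 0.460). G is at the origin and A lies 55.9 along u from G, so A = 55.9·u = (25.7, 49.6). Tangency of A1 to both parallel lines with radius 9.5 puts P and S at G ± 9.5·n: P = (-8.43, 4.37), S = (8.43, -4.37). Equal radii place U and W the same way about A: U = A + 9.5·n = (17.3, 54.0), W = A − 9.5·n = (34.2, 45.3). Then |GU| = |U − G| = 56.7.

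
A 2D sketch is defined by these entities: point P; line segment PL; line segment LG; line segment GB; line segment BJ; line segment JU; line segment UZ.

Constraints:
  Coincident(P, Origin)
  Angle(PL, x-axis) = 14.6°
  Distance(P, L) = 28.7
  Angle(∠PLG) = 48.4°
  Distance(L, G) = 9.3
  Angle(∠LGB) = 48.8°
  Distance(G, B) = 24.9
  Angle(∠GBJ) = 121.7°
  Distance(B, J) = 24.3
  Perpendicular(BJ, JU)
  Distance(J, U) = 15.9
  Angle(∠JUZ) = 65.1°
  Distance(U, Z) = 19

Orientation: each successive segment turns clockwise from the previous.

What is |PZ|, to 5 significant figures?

33.899

P is at the origin; PL runs at 14.6° with length 28.7, so L = (27.773, 7.2344). ∠PLG = 48.4° gives LG at -117.00° from the x-axis; with |LG| = 9.3, G = (23.551, -1.0520). ∠LGB = 48.8° gives GB at 111.80° from the x-axis; with |GB| = 24.9, B = (14.304, 22.067). ∠GBJ = 121.7° gives BJ at 53.500° from the x-axis; with |BJ| = 24.3, J = (28.758, 41.601). BJ ⟂ JU, so JU runs at -36.500°; with |JU| = 15.9, U = (41.540, 32.143). ∠JUZ = 65.1° gives UZ at -151.40° from the x-axis; with |UZ| = 19.0, Z = (24.858, 23.048). Then |PZ| = |Z − P| = 33.899.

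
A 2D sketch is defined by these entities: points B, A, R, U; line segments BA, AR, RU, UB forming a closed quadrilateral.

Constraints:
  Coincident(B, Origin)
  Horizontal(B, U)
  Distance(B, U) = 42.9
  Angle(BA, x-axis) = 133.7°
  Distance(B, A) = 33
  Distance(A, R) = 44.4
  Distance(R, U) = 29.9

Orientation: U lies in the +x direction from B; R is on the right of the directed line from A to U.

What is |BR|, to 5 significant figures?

13.286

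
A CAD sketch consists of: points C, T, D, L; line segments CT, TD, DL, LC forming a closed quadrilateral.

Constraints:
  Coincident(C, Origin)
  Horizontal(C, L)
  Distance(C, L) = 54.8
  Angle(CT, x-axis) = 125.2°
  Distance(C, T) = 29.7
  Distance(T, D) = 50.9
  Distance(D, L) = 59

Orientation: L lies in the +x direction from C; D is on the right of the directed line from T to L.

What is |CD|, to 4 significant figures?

23.44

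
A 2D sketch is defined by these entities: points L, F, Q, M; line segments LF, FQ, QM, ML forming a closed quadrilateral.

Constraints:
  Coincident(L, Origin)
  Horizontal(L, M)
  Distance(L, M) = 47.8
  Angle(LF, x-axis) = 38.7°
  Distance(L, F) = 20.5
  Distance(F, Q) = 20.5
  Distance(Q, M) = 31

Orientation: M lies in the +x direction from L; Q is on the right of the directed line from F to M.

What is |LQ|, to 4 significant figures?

19.31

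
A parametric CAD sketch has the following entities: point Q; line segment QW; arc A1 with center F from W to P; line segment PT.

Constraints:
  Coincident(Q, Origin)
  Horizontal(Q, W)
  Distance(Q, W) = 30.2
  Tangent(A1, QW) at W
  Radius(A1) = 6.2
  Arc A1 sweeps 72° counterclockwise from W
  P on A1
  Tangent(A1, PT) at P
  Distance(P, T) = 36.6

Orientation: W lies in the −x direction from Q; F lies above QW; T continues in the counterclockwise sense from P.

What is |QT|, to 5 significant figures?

41.196

Q is at the origin; Q and W share the same y with |QW| = 30.2 and W on the −x side, so W = (-30.200, 0.0000). Since A1 is tangent to QW there, FW ⟂ QW, so F = W + (0, 6.2) = (-30.200, 6.2000). On A1, W sits at bearing -90° from F; a 72° counterclockwise sweep puts P at bearing -18°, so P = F + 6.2·(cos -18°, sin -18°) = (-24.303, 4.2841). The tangent condition forces FP to be normal to PT, so PT runs along (−sin -18°, cos -18°); with |PT| = 36.6, T = (-12.993, 39.093). Then |QT| = |T − Q| = 41.196.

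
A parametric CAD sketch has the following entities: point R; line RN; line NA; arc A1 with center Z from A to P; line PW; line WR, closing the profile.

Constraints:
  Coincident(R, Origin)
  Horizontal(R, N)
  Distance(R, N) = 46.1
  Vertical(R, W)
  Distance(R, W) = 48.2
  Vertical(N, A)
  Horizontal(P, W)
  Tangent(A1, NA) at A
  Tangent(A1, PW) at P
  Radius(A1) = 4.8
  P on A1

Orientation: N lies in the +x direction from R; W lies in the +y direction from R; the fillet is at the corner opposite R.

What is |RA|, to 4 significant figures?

63.31

R is at the origin; RN is horizontal with |RN| = 46.1 and N on the +x side, so N = (46.10, 0.000). RW is vertical with |RW| = 48.2 and W on the +y side, so W = (0.000, 48.20). The virtual corner opposite R is at (46.10, 48.20). The tangent condition forces ZA to be normal to NA and the tangent condition forces ZP to be normal to PW, with radius 4.8, so the center Z sits 4.8 in from both sides at Z = (41.30, 43.40). That places the tangent points at A = (46.10, 43.40) on NA and P = (41.30, 48.20) on PW. Then |RA| = |A − R| = 63.31.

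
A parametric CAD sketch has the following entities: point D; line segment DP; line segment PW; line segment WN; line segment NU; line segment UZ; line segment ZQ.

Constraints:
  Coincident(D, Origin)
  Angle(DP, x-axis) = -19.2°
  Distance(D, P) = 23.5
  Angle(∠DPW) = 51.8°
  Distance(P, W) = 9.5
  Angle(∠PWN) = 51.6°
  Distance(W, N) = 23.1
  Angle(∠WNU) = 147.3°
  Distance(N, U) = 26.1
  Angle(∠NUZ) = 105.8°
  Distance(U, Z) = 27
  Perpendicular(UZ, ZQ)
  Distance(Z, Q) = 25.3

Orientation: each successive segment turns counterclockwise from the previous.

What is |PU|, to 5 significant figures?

39.724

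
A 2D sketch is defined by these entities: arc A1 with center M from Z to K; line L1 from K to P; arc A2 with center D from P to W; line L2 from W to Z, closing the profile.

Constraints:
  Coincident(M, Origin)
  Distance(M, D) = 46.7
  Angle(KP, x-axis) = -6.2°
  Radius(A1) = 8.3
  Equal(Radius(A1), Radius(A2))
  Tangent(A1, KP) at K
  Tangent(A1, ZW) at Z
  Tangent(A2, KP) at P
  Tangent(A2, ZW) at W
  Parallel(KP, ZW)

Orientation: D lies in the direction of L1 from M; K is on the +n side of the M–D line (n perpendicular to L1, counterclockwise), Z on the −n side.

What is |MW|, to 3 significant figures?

47.4

The slot axis is L1's direction at -6.2°, so u = (cos -6.2°, sin -6.2°) = (0.994, -0.108) and n = (−sin -6.2°, cos -6.2°) = (0.108, 0.994). M is at the origin and D lies 46.7 along u from M, so D = 46.7·u = (46.4, -5.04). Tangency of A1 to both parallel lines with radius 8.3 puts K and Z at M ± 8.3·n: K = (0.896, 8.25), Z = (-0.896, -8.25). Equal radii place P and W the same way about D: P = D + 8.3·n = (47.3, 3.21), W = D − 8.3·n = (45.5, -13.3). Then |MW| = |W − M| = 47.4.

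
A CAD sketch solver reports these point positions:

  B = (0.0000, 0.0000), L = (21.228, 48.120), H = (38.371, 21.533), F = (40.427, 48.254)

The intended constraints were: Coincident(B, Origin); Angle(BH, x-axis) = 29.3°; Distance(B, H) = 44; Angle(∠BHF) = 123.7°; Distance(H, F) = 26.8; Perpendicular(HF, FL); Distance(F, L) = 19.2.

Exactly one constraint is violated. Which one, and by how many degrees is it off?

Perpendicular(HF, FL) — off by 4.80°.

B = (0.00, 0.00) ✓; BH at 29.30° ✓; |BH| = 44.00 ✓; ∠BHF = 123.7° ✓; |HF| = 26.80 ✓; ∠(HF, FL) = 94.80° ✗; |FL| = 19.20 ✓.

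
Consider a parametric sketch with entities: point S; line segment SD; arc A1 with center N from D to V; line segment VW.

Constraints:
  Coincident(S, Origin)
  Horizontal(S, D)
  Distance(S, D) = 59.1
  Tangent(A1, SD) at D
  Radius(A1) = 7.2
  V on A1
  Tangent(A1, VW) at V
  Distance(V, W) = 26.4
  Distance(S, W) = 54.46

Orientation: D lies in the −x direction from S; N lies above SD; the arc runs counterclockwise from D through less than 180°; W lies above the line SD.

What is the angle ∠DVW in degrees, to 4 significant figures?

142.9°

Checks: |NV| = 7.200 ✓; ∠(NV, VW) = 90.00° ✓; |VW| = 26.40 ✓; |SW| = 54.46 ✓.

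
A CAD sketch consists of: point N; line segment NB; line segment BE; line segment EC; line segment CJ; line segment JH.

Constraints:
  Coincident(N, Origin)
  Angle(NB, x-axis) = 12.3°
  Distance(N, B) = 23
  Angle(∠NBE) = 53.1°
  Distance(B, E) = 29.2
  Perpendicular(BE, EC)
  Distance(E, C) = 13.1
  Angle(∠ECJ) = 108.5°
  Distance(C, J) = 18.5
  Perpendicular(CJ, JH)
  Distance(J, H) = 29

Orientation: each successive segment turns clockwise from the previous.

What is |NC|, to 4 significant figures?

16.27

N is at the origin; NB runs at 12.3° with length 23.0, so B = (22.47, 4.900). ∠NBE = 53.1° gives BE at -114.6° from the x-axis; with |BE| = 29.2, E = (10.32, -21.65). BE ⟂ EC, so EC runs at 155.4°; with |EC| = 13.1, C = (-1.594, -16.20). Then |NC| = |C − N| = 16.27.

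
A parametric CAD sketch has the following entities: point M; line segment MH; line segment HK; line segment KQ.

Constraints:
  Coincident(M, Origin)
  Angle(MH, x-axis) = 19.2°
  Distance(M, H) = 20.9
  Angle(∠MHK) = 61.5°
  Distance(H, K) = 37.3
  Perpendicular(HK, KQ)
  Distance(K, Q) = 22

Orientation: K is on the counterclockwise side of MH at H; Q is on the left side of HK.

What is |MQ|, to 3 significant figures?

27.6

M is at the origin; MH runs at 19.2° with length 20.9, so H = 20.9·(cos 19.2°, sin 19.2°) = (19.7, 6.87). ∠MHK = 61.5°, so HK runs at 19.2° + (180° − 61.5°) = 138° from the x-axis; with |HK| = 37.3, K = H + 37.3·(cos 138°, sin 138°) = (-7.85, 32.0). HK is perpendicular to KQ; with |KQ| = 22.0 on the left of HK, Q = K + 22.0·(-0.673, -0.740) = (-22.7, 15.7). Then |MQ| = |Q − M| = 27.6.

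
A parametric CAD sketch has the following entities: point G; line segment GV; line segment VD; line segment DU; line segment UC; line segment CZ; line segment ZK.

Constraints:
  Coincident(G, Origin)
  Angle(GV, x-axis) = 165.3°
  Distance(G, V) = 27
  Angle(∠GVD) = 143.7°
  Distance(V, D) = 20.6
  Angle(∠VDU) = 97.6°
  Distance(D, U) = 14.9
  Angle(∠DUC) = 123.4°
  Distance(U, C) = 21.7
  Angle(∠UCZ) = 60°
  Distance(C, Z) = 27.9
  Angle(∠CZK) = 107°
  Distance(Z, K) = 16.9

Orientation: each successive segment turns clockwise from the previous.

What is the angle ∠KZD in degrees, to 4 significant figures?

23.31°

G is at the origin; GV runs at 165.3° with length 27.0, so V = (-26.12, 6.851). ∠GVD = 143.7° gives VD at 129.0° from the x-axis; with |VD| = 20.6, D = (-39.08, 22.86). ∠VDU = 97.6° gives DU at 46.60° from the x-axis; with |DU| = 14.9, U = (-28.84, 33.69). ∠DUC = 123.4° gives UC at -10.00° from the x-axis; with |UC| = 21.7, C = (-7.472, 29.92). ∠UCZ = 60.0° gives CZ at -130.0° from the x-axis; with |CZ| = 27.9, Z = (-25.41, 8.546). ∠CZK = 107.0° gives ZK at 157.0° from the x-axis; with |ZK| = 16.9, K = (-40.96, 15.15). Then cos ∠KZD = ZK·ZD / (|ZK||ZD|), giving 23.31°.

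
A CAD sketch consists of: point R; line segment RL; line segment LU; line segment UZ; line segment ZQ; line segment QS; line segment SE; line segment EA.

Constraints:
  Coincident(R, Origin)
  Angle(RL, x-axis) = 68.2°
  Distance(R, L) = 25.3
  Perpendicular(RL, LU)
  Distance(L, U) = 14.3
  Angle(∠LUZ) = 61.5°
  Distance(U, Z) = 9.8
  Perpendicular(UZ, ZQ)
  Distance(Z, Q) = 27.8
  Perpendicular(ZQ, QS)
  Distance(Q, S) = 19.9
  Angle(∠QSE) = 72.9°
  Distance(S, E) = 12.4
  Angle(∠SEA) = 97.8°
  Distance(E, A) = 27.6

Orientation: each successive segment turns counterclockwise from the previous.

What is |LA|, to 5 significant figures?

16.011

R is at the origin; RL runs at 68.2° with length 25.3, so L = (9.3956, 23.491). The perpendicularity gives LU at right angles to RL, so LU runs at 158.20°; with |LU| = 14.3, U = (-3.8817, 28.801). ∠LUZ = 61.5° gives UZ at -83.300° from the x-axis; with |UZ| = 9.8, Z = (-2.7384, 19.068). The perpendicularity gives ZQ at right angles to UZ, so ZQ runs at 6.7000°; with |ZQ| = 27.8, Q = (24.872, 22.312). The perpendicularity gives QS at right angles to ZQ, so QS runs at 96.700°; with |QS| = 19.9, S = (22.550, 42.076). ∠QSE = 72.9° gives SE at -156.20° from the x-axis; with |SE| = 12.4, E = (11.205, 37.072). ∠SEA = 97.8° gives EA at -74.000° from the x-axis; with |EA| = 27.6, A = (18.812, 10.541). Then |LA| = |A − L| = 16.011.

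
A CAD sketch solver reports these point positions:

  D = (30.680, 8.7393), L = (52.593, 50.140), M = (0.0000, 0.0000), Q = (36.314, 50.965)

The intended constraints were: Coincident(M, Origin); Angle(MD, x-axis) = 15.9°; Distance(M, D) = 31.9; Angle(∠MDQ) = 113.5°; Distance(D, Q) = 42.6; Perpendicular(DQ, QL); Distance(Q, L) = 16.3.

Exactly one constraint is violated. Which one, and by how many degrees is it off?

Perpendicular(DQ, QL) — off by 4.70°.

M = (0.00, 0.00) ✓; MD at 15.90° ✓; |MD| = 31.90 ✓; ∠MDQ = 113.5° ✓; |DQ| = 42.60 ✓; ∠(DQ, QL) = 85.30° ✗; |QL| = 16.30 ✓.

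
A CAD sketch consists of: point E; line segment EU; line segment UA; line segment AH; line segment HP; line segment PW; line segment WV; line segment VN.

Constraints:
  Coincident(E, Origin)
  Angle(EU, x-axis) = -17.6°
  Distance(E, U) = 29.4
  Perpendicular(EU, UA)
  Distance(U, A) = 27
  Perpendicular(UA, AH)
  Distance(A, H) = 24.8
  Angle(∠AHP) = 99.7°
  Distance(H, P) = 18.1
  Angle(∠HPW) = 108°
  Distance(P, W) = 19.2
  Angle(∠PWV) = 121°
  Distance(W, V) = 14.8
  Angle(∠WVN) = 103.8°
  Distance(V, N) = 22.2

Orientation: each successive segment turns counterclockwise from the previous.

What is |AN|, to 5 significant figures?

5.3106

∠PWV = 121.0° gives WV at 13.700° from the x-axis; with |WV| = 14.8, V = (32.131, -1.8809). ∠WVN = 103.8° gives VN at 89.900° from the x-axis; with |VN| = 22.2, N = (32.170, 20.319). Then |AN| = |N − A| = 5.3106.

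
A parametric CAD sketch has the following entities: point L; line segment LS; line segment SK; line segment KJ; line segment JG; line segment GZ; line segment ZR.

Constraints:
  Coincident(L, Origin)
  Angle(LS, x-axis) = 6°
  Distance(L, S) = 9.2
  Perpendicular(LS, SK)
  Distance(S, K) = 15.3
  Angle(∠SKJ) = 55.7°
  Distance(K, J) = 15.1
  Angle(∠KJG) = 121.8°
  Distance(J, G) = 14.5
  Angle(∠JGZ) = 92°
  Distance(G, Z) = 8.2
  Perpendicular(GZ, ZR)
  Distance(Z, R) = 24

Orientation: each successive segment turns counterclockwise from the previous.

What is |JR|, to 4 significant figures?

12.89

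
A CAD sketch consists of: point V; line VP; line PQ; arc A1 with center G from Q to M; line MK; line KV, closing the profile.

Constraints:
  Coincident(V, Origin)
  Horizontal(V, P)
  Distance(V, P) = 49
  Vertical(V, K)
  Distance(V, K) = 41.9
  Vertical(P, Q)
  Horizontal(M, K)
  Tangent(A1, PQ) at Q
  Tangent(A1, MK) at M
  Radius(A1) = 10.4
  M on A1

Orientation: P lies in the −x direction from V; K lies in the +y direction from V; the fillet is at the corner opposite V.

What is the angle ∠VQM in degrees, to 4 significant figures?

77.74°

The virtual corner opposite V is at (-49.00, 41.90). The tangent condition forces GQ to be normal to PQ and the tangent condition forces GM to be normal to MK, with radius 10.4, so the center G sits 10.4 in from both sides at G = (-38.60, 31.50). That places the tangent points at Q = (-49.00, 31.50) on PQ and M = (-38.60, 41.90) on MK. Then cos ∠VQM = QV·QM / (|QV||QM|), giving 77.74°.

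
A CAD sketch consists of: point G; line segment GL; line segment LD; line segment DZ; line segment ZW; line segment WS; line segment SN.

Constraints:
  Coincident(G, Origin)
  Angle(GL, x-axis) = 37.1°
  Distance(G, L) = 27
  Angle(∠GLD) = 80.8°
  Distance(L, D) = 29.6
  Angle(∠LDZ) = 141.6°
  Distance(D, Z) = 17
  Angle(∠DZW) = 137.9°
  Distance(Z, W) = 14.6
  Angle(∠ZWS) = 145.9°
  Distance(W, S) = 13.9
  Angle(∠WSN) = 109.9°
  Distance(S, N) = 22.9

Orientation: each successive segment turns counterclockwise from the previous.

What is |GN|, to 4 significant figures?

15.37

G is at the origin; GL runs at 37.1° with length 27.0, so L = (21.53, 16.29). ∠GLD = 80.8° gives LD at 136.3° from the x-axis; with |LD| = 29.6, D = (0.1349, 36.74). ∠LDZ = 141.6° gives DZ at 174.7° from the x-axis; with |DZ| = 17.0, Z = (-16.79, 38.31). ∠DZW = 137.9° gives ZW at -143.2° from the x-axis; with |ZW| = 14.6, W = (-28.48, 29.56). ∠ZWS = 145.9° gives WS at -109.1° from the x-axis; with |WS| = 13.9, S = (-33.03, 16.43). ∠WSN = 109.9° gives SN at -39.00° from the x-axis; with |SN| = 22.9, N = (-15.23, 2.015). Then |GN| = |N − G| = 15.37.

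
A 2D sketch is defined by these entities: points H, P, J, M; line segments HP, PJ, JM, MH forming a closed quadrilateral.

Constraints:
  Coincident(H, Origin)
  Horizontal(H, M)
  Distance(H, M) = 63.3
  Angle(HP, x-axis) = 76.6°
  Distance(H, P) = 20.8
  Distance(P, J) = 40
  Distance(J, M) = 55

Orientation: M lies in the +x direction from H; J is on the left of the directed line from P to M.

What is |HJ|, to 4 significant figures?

58.31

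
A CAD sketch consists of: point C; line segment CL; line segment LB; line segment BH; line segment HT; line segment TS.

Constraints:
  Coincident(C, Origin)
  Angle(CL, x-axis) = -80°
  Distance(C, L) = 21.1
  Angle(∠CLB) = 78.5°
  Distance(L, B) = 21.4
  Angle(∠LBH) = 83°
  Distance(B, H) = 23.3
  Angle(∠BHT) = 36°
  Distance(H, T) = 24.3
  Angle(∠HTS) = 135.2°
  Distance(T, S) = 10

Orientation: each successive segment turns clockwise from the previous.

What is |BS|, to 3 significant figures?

14.2

C is at the origin; CL runs at -80.0° with length 21.1, so L = (3.66, -20.8). ∠CLB = 78.5° gives LB at 178° from the x-axis; with |LB| = 21.4, B = (-17.7, -20.2). ∠LBH = 83.0° gives BH at 81.5° from the x-axis; with |BH| = 23.3, H = (-14.3, 2.82). ∠BHT = 36.0° gives HT at -62.5° from the x-axis; with |HT| = 24.3, T = (-3.06, -18.7). ∠HTS = 135.2° gives TS at -107° from the x-axis; with |TS| = 10.0, S = (-6.04, -28.3). Then |BS| = |S − B| = 14.2.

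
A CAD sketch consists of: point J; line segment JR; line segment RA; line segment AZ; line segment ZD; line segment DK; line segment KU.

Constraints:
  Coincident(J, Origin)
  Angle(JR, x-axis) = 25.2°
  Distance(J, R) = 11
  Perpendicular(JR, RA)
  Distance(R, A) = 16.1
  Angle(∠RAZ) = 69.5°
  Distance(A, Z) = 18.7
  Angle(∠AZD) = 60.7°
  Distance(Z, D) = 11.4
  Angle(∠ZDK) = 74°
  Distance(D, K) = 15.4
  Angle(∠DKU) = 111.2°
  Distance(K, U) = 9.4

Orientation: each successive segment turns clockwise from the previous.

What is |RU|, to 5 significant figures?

24.671

∠ZDK = 74.0° gives DK at -40.600° from the x-axis; with |DK| = 15.4, K = (14.609, -11.073). ∠DKU = 111.2° gives KU at -109.40° from the x-axis; with |KU| = 9.4, U = (11.487, -19.939). Then |RU| = |U − R| = 24.671.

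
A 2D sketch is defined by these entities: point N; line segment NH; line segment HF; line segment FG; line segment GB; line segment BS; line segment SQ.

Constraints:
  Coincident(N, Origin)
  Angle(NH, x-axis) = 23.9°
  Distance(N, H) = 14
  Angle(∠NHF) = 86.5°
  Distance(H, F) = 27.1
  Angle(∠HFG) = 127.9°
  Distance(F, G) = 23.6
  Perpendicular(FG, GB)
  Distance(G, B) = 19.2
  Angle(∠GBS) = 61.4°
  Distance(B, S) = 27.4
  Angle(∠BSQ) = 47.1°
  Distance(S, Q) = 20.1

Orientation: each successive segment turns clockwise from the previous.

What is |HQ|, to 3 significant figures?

41.4

∠GBS = 61.4° gives BS at 29.7° from the x-axis; with |BS| = 27.4, S = (17.3, -16.1). ∠BSQ = 47.1° gives SQ at -103° from the x-axis; with |SQ| = 20.1, Q = (12.7, -35.7). Then |HQ| = |Q − H| = 41.4.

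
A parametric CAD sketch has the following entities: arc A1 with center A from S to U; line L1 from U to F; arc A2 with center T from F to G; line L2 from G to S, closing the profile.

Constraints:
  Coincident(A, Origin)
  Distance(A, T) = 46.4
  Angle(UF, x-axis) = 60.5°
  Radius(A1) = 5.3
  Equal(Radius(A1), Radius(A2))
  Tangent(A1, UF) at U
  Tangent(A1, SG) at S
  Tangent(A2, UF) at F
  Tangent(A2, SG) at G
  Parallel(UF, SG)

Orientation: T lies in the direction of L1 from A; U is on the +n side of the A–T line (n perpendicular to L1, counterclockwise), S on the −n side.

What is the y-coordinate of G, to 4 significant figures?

37.77

The slot axis is L1's direction at 60.5°, so u = (cos 60.5°, sin 60.5°) = (0.4924, 0.8704) and n = (−sin 60.5°, cos 60.5°) = (-0.8704, 0.4924). A is at the origin and T lies 46.4 along u from A, so T = 46.4·u = (22.85, 40.38). Tangency of A1 to both parallel lines with radius 5.3 puts U and S at A ± 5.3·n: U = (-4.613, 2.610), S = (4.613, -2.610). Equal radii place F and G the same way about T: F = T + 5.3·n = (18.24, 42.99), G = T − 5.3·n = (27.46, 37.77). So G.y = 37.77.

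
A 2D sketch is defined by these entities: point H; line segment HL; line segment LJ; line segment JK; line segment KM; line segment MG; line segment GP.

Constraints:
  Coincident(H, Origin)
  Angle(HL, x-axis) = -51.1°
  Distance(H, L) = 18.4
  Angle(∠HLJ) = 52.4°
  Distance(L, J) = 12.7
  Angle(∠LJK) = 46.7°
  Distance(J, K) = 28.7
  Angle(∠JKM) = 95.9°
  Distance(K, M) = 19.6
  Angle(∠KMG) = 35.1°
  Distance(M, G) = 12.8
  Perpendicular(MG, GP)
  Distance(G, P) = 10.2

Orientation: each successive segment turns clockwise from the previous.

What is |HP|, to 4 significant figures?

22.00

∠KMG = 35.1° gives MG at 179.0° from the x-axis; with |MG| = 12.8, G = (21.10, -4.604). MG ⟂ GP, so GP runs at 89.00°; with |GP| = 10.2, P = (21.28, 5.594). Then |HP| = |P − H| = 22.00.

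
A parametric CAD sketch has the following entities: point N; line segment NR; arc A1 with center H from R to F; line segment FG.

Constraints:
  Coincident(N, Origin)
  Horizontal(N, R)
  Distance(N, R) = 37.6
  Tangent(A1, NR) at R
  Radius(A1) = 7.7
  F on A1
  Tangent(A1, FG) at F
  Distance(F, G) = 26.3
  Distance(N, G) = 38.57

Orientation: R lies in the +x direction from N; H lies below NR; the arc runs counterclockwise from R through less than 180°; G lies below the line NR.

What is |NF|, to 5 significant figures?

30.706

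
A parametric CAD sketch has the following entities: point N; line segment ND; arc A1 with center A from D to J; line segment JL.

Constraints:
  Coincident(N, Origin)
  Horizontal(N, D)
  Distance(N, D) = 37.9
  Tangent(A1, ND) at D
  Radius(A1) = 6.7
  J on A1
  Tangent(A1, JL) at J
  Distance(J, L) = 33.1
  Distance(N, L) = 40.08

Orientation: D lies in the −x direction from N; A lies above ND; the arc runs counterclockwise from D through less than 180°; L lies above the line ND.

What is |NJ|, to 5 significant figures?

31.951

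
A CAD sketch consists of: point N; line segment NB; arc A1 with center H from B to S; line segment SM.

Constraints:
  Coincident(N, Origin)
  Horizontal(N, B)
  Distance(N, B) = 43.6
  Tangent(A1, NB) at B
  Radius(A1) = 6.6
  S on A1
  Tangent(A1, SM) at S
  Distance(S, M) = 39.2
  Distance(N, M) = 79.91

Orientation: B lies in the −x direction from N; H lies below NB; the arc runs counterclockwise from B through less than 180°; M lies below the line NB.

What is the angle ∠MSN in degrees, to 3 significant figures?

130°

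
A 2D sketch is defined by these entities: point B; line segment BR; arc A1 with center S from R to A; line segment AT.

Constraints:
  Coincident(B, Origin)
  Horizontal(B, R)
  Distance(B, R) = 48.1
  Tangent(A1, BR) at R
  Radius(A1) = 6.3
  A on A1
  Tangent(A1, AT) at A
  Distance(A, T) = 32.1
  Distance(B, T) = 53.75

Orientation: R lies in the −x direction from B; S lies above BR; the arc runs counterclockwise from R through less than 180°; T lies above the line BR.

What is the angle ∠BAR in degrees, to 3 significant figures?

130°

Checks: ∠(SR, RB) = 90.00° ✓; |SR| = 6.300 ✓; |SA| = 6.300 ✓; ∠(SA, AT) = 90.00° ✓; |AT| = 32.10 ✓; |BT| = 53.75 ✓.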